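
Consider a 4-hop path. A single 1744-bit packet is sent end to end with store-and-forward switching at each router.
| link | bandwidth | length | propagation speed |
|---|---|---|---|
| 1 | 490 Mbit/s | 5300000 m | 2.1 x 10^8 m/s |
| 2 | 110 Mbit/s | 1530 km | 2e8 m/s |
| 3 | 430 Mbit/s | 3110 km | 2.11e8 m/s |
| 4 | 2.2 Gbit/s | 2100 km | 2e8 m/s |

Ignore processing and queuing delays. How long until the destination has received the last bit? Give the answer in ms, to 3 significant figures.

Transmission delays (L/R per hop): 0.00355918, 0.0158545, 0.00405581, 0.000792727 ms; sum = 0.0242623 ms.
Propagation delays (d/s per hop): 25.2381, 7.65, 14.7393, 10.5 ms; sum = 58.1274 ms.
End-to-end = 58.2 ms.

58.2 ms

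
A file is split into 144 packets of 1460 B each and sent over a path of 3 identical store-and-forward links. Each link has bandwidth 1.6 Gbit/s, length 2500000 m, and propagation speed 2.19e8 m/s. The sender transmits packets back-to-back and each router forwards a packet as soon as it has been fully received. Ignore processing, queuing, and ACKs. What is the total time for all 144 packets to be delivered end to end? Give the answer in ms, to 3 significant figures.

Per-hop transmission t_tx = L/R = 11680/1600000000 = 0.0073 ms.
Per-hop propagation t_prop = 2500000/219000000 = 11.4155 ms.
Pipeline fill: first packet needs 3·t_tx to clear all hops; remaining 143 packets each add one t_tx.
Total = (3+144-1)·t_tx + 3·t_prop = 146·0.0073 + 3·11.4155 = 35.3 ms.

35.3 ms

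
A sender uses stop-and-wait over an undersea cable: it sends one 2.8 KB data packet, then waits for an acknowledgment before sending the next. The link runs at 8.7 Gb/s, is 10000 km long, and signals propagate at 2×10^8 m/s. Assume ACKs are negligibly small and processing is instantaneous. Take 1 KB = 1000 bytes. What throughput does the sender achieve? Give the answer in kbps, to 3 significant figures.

t_tx = L/R = 22400/8700000000 = 2.57471e-06 s.
t_prop = 10000000/200000000 = 0.05 s; RTT = 0.1 s.
Cycle = t_tx + RTT = 0.100003 s.
Throughput = L / cycle = 22400 / 0.100003 = 224 kbps.

224 kbps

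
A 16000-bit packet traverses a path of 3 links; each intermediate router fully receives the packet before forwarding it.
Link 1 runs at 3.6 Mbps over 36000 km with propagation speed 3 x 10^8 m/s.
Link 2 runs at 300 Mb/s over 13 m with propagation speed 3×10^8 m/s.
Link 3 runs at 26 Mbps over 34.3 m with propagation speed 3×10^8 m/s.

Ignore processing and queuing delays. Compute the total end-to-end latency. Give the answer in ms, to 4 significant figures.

125.1 ms

Transmission delays (L/R per hop): 4.44444, 0.0533333, 0.615385 ms; sum = 5.11316 ms.
Propagation delays (d/s per hop): 120, 4.33333e-05, 0.000114333 ms; sum = 120 ms.
End-to-end = 125.1 ms.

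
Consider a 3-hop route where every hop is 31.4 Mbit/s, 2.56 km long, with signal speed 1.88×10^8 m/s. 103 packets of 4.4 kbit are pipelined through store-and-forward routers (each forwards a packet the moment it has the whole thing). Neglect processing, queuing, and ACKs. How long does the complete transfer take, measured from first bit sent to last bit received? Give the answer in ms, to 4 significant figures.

Per-hop transmission t_tx = L/R = 4400/31400000 = 0.140127 ms.
Per-hop propagation t_prop = 2560/188000000 = 0.013617 ms.
Pipeline fill: first packet needs 3·t_tx to clear all hops; remaining 102 packets each add one t_tx.
Total = (3+103-1)·t_tx + 3·t_prop = 105·0.140127 + 3·0.013617 = 14.75 ms.

14.75 ms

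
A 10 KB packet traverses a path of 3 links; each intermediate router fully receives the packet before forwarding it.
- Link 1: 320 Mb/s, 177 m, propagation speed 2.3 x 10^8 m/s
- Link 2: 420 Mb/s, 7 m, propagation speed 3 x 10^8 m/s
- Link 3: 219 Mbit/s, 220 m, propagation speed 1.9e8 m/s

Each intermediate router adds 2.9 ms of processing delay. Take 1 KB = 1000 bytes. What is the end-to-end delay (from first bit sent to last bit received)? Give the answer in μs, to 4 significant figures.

L = 80000 bits.
Transmission delays (L/R per hop): 250, 190.476, 365.297 μs; sum = 805.773 μs.
Propagation delays (d/s per hop): 0.769565, 0.0233333, 1.15789 μs; sum = 1.95079 μs.
Processing at 2 router(s): 2 × 2.9 ms = 5800 μs.
End-to-end = 6608 μs.

6608 μs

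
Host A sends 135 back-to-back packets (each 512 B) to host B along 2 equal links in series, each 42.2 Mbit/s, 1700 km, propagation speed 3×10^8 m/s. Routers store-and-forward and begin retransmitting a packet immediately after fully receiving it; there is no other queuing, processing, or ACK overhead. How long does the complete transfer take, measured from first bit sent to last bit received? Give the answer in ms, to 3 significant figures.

24.5 ms

Per-hop transmission t_tx = L/R = 4096/42200000 = 0.0970616 ms.
Per-hop propagation t_prop = 1700000/300000000 = 5.66667 ms.
Pipeline fill: first packet needs 2·t_tx to clear all hops; remaining 134 packets each add one t_tx.
Total = (2+135-1)·t_tx + 2·t_prop = 136·0.0970616 + 2·5.66667 = 24.5 ms.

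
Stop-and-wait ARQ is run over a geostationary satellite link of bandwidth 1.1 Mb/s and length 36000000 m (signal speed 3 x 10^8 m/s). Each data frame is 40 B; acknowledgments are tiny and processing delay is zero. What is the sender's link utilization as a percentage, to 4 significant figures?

0.1211 %

t_tx = L/R = 320/1100000 = 0.000290909 s.
t_prop = 36000000/300000000 = 0.12 s; RTT = 0.24 s.
Cycle = t_tx + RTT = 0.240291 s.
Utilization = t_tx / cycle = 0.000290909/0.240291 = 0.1211 %.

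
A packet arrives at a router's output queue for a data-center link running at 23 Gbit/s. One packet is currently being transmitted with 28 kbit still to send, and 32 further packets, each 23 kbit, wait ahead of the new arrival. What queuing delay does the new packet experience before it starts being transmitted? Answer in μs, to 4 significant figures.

Each queued packet: L/R = 23000/23000000000 = 1 μs.
32 queued → 32 μs.
Plus remaining 28000 bits of current packet: 1.21739 μs.
Queuing delay = 33.22 μs.

33.22 μs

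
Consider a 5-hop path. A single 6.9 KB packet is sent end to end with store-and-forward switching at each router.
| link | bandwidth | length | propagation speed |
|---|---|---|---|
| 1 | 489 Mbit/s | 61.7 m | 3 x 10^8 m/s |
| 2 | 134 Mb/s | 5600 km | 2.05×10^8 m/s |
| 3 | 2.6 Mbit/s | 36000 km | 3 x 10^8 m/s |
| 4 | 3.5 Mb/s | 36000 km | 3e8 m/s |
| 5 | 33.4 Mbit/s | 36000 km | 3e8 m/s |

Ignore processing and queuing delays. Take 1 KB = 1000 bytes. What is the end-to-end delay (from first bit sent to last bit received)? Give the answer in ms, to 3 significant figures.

L = 55200 bits.
Transmission delays (L/R per hop): 0.112883, 0.41194, 21.2308, 15.7714, 1.65269 ms; sum = 39.1797 ms.
Propagation delays (d/s per hop): 0.000205667, 27.3171, 120, 120, 120 ms; sum = 387.317 ms.
End-to-end = 426 ms.

426 ms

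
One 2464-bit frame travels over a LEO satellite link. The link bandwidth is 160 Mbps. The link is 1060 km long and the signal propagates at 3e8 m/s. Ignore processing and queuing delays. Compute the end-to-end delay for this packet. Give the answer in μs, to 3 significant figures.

3550 μs

Transmission delay = L/R = 2464 / 160000000 = 15.4 μs.
Propagation delay = d/s = 1060000 m / 300000000 m/s = 3533.33 μs.
Total = 3550 μs.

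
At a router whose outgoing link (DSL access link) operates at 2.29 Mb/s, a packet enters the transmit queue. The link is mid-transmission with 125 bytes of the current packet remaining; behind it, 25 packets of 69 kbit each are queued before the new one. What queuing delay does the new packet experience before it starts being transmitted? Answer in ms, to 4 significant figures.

Each queued packet: L/R = 69000/2290000 = 30.131 ms.
25 queued → 753.275 ms.
Plus remaining 1000 bits of current packet: 0.436681 ms.
Queuing delay = 753.7 ms.

753.7 ms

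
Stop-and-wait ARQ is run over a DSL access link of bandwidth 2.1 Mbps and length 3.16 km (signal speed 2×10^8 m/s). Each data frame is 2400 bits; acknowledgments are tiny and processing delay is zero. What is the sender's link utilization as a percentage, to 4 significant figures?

t_tx = L/R = 2400/2100000 = 0.00114286 s.
t_prop = 3160/200000000 = 1.58e-05 s; RTT = 3.16e-05 s.
Cycle = t_tx + RTT = 0.00117446 s.
Utilization = t_tx / cycle = 0.00114286/0.00117446 = 97.31 %.

97.31 %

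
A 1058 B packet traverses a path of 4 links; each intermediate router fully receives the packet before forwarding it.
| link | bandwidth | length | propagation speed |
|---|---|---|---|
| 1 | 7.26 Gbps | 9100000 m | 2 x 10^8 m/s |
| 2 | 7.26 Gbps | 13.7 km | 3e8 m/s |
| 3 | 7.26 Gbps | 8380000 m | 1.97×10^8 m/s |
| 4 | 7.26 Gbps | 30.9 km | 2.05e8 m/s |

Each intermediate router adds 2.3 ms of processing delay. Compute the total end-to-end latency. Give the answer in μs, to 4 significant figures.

95140 μs

L = 1058 × 8 = 8464 bits.
Transmission delay per hop = L/R = 8464/7260000000 = 1.16584 μs; 4 hops → 4.66336 μs.
Propagation delays (d/s per hop): 45500, 45.6667, 42538.1, 150.732 μs; sum = 88234.5 μs.
Processing at 3 router(s): 3 × 2.3 ms = 6900 μs.
End-to-end = 95140 μs.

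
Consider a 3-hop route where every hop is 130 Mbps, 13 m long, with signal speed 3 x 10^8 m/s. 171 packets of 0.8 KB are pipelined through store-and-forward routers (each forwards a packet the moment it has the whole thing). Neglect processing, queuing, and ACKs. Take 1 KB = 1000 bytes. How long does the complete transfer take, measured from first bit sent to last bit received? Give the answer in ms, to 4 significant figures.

8.517 ms

Per-hop transmission t_tx = L/R = 6400/130000000 = 0.0492308 ms.
Per-hop propagation t_prop = 13/300000000 = 4.33333e-05 ms.
Pipeline fill: first packet needs 3·t_tx to clear all hops; remaining 170 packets each add one t_tx.
Total = (3+171-1)·t_tx + 3·t_prop = 173·0.0492308 + 3·4.33333e-05 = 8.517 ms.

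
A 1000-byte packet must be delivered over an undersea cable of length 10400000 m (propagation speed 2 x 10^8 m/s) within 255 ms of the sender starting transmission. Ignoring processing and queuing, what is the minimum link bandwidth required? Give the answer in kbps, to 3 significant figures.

L = 8000 bits.
Propagation delay = 10400000 / 200000000 = 52 ms.
Transmission budget = 255 − 52 = 203 ms.
R ≥ L / t_tx = 8000 bits / 0.203 s = 39.4 kbps.

39.4 kbps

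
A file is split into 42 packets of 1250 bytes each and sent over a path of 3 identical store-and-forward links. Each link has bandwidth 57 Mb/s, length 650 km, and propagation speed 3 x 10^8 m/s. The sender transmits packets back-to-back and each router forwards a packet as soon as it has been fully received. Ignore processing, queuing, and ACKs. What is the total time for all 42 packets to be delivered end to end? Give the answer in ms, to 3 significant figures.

Per-hop transmission t_tx = L/R = 10000/57000000 = 0.175439 ms.
Per-hop propagation t_prop = 650000/300000000 = 2.16667 ms.
Pipeline fill: first packet needs 3·t_tx to clear all hops; remaining 41 packets each add one t_tx.
Total = (3+42-1)·t_tx + 3·t_prop = 44·0.175439 + 3·2.16667 = 14.2 ms.

14.2 ms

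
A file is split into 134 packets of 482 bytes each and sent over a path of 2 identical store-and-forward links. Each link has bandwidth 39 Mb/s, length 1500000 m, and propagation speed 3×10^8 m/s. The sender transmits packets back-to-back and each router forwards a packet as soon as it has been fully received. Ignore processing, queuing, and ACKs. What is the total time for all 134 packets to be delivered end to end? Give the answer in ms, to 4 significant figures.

Per-hop transmission t_tx = L/R = 3856/39000000 = 0.0988718 ms.
Per-hop propagation t_prop = 1500000/300000000 = 5 ms.
Pipeline fill: first packet needs 2·t_tx to clear all hops; remaining 133 packets each add one t_tx.
Total = (2+134-1)·t_tx + 2·t_prop = 135·0.0988718 + 2·5 = 23.35 ms.

23.35 ms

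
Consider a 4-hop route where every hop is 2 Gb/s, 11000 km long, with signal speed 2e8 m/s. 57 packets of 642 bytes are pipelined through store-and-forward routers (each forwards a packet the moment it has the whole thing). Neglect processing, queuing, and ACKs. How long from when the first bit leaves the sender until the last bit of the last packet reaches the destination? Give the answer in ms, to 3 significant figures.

Per-hop transmission t_tx = L/R = 5136/2000000000 = 0.002568 ms.
Per-hop propagation t_prop = 11000000/200000000 = 55 ms.
Pipeline fill: first packet needs 4·t_tx to clear all hops; remaining 56 packets each add one t_tx.
Total = (4+57-1)·t_tx + 4·t_prop = 60·0.002568 + 4·55 = 220 ms.

220 ms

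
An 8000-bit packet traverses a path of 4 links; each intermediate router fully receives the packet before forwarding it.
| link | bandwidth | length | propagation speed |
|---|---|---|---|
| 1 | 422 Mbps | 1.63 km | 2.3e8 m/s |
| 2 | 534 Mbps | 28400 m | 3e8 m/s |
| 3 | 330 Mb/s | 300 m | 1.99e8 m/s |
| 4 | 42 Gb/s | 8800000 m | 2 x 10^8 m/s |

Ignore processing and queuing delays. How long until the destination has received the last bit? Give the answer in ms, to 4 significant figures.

44.16 ms

Transmission delays (L/R per hop): 0.0189573, 0.0149813, 0.0242424, 0.000190476 ms; sum = 0.0583715 ms.
Propagation delays (d/s per hop): 0.00708696, 0.0946667, 0.00150754, 44 ms; sum = 44.1033 ms.
End-to-end = 44.16 ms.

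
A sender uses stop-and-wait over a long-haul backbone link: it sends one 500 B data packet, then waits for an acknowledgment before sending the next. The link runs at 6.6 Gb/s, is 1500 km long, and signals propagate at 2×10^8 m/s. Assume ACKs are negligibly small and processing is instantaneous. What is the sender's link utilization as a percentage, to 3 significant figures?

0.00404 %

t_tx = L/R = 4000/6600000000 = 6.06061e-07 s.
t_prop = 1500000/200000000 = 0.0075 s; RTT = 0.015 s.
Cycle = t_tx + RTT = 0.0150006 s.
Utilization = t_tx / cycle = 6.06061e-07/0.0150006 = 0.00404 %.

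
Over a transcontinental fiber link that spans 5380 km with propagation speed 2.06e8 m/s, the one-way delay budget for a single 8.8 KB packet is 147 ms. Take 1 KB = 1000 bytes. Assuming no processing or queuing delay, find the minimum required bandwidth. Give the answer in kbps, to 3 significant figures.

L = 70400 bits.
Propagation delay = 5380000 / 206000000 = 26.1165 ms.
Transmission budget = 147 − 26.1165 = 120.883 ms.
R ≥ L / t_tx = 70400 bits / 0.120883 s = 582 kbps.

582 kbps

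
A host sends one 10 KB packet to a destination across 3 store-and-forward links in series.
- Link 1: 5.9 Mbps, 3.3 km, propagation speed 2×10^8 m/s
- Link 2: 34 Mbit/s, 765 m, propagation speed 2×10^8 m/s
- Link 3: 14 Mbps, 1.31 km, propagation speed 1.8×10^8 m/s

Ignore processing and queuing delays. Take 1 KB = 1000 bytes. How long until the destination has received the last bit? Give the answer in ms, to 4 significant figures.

21.65 ms

L = 80000 bits.
Transmission delays (L/R per hop): 13.5593, 2.35294, 5.71429 ms; sum = 21.6265 ms.
Propagation delays (d/s per hop): 0.0165, 0.003825, 0.00727778 ms; sum = 0.0276028 ms.
End-to-end = 21.65 ms.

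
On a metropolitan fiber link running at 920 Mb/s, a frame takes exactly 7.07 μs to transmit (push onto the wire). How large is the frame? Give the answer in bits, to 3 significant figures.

6500 bits

L = R × t_tx = 920000000 b/s × 7.07e-06 s = 6504.4 bits.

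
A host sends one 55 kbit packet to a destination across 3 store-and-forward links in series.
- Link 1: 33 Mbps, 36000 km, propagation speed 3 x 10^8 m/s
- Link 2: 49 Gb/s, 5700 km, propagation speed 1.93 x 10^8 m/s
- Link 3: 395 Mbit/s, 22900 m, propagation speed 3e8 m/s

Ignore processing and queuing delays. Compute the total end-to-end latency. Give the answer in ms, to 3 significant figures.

L = 55000 bits.
Transmission delays (L/R per hop): 1.66667, 0.00112245, 0.139241 ms; sum = 1.80703 ms.
Propagation delays (d/s per hop): 120, 29.5337, 0.0763333 ms; sum = 149.61 ms.
End-to-end = 151 ms.

151 ms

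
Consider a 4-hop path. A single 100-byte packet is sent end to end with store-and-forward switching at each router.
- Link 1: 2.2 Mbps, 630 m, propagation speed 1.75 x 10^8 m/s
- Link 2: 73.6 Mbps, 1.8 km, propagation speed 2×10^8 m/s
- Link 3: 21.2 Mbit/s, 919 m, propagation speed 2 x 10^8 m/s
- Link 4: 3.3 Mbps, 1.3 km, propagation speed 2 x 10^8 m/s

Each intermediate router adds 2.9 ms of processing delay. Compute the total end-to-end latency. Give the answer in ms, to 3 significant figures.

L = 100 × 8 = 800 bits.
Transmission delays (L/R per hop): 0.363636, 0.0108696, 0.0377358, 0.242424 ms; sum = 0.654666 ms.
Propagation delays (d/s per hop): 0.0036, 0.009, 0.004595, 0.0065 ms; sum = 0.023695 ms.
Processing at 3 router(s): 3 × 2.9 ms = 8.7 ms.
End-to-end = 9.38 ms.

9.38 ms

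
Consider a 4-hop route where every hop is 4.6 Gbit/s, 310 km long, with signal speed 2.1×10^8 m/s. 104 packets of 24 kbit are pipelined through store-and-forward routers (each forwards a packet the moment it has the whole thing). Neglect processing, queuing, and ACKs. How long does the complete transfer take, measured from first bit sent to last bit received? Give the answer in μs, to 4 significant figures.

Per-hop transmission t_tx = L/R = 24000/4600000000 = 5.21739 μs.
Per-hop propagation t_prop = 310000/210000000 = 1476.19 μs.
Pipeline fill: first packet needs 4·t_tx to clear all hops; remaining 103 packets each add one t_tx.
Total = (4+104-1)·t_tx + 4·t_prop = 107·5.21739 + 4·1476.19 = 6463 μs.

6463 μs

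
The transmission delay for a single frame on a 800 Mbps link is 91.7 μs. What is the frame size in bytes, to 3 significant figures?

9170 bytes

L = R × t_tx = 800000000 b/s × 9.17e-05 s = 73360 bits.
In bytes: 73360 / 8 = 9170 bytes.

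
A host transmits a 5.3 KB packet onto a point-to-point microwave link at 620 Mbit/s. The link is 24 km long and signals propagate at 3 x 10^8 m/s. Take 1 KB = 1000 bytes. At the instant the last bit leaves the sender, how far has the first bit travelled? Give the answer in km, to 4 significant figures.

20.52 km

t_tx = L/R = 42400/620000000 = 6.83871e-05 s.
Distance = s × t_tx = 300000000 × 6.83871e-05 = 20.52 km.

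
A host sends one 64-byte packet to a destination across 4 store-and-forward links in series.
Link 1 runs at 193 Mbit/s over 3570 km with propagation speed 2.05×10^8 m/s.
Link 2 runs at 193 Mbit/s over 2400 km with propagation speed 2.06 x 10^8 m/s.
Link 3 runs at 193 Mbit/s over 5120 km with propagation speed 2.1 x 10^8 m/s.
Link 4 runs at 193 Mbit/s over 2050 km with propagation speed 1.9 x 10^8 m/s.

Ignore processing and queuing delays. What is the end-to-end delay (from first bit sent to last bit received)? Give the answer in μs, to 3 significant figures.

64200 μs

L = 64 × 8 = 512 bits.
Transmission delay per hop = L/R = 512/193000000 = 2.65285 μs; 4 hops → 10.6114 μs.
Propagation delays (d/s per hop): 17414.6, 11650.5, 24381, 10789.5 μs; sum = 64235.5 μs.
End-to-end = 64200 μs.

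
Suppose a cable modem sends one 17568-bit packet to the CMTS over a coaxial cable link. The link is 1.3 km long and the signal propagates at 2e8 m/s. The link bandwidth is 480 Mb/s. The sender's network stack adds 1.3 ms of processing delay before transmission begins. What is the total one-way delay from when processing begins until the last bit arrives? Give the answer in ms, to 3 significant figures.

1.34 ms

Transmission delay = L/R = 17568 / 480000000 = 0.0366 ms.
Propagation delay = d/s = 1300 m / 200000000 m/s = 0.0065 ms.
Plus processing delay 1.3 ms = 1.3 ms.
Total = 1.34 ms.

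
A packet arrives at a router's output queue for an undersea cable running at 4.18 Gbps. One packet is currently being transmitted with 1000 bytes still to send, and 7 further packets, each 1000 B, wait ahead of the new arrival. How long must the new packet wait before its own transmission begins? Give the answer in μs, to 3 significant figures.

15.3 μs

Each queued packet: L/R = 8000/4.18e+09 = 1.91388 μs.
7 queued → 13.3971 μs.
Plus remaining 8000 bits of current packet: 1.91388 μs.
Queuing delay = 15.3 μs.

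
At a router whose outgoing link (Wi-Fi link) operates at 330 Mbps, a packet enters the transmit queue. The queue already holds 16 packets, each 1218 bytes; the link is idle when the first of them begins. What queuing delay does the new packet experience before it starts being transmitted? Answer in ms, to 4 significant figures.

Each queued packet: L/R = 9744/330000000 = 0.0295273 ms.
16 queued → 0.472436 ms.
Queuing delay = 0.4724 ms.

0.4724 ms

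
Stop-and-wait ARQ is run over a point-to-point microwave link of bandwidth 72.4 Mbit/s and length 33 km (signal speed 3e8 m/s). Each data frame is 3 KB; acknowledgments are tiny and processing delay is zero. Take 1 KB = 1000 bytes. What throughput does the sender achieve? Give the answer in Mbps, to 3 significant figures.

43.5 Mbps

t_tx = L/R = 24000/72400000 = 0.000331492 s.
t_prop = 33000/300000000 = 0.00011 s; RTT = 0.00022 s.
Cycle = t_tx + RTT = 0.000551492 s.
Throughput = L / cycle = 24000 / 0.000551492 = 43.5 Mbps.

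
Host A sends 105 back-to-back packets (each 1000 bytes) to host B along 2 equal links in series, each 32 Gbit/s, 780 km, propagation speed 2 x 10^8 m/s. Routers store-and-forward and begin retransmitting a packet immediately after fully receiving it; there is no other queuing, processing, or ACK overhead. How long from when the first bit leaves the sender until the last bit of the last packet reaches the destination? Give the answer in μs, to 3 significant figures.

Per-hop transmission t_tx = L/R = 8000/32000000000 = 0.25 μs.
Per-hop propagation t_prop = 780000/200000000 = 3900 μs.
Pipeline fill: first packet needs 2·t_tx to clear all hops; remaining 104 packets each add one t_tx.
Total = (2+105-1)·t_tx + 2·t_prop = 106·0.25 + 2·3900 = 7830 μs.

7830 μs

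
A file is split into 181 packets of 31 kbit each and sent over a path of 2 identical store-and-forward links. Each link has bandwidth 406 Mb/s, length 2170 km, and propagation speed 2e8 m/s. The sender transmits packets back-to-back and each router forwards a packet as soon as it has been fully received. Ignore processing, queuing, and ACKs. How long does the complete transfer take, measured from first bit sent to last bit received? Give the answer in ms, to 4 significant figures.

35.60 ms

Per-hop transmission t_tx = L/R = 31000/406000000 = 0.0763547 ms.
Per-hop propagation t_prop = 2170000/200000000 = 10.85 ms.
Pipeline fill: first packet needs 2·t_tx to clear all hops; remaining 180 packets each add one t_tx.
Total = (2+181-1)·t_tx + 2·t_prop = 182·0.0763547 + 2·10.85 = 35.60 ms.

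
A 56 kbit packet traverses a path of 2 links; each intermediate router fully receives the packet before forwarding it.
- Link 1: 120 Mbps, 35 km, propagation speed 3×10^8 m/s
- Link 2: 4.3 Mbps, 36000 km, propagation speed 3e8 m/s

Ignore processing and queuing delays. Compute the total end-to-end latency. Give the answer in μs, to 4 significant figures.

L = 56000 bits.
Transmission delays (L/R per hop): 466.667, 13023.3 μs; sum = 13489.9 μs.
Propagation delays (d/s per hop): 116.667, 120000 μs; sum = 120117 μs.
End-to-end = 133600 μs.

133600 μs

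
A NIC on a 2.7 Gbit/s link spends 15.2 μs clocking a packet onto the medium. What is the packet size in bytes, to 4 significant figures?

5130 bytes

L = R × t_tx = 2700000000 b/s × 1.52e-05 s = 41040 bits.
In bytes: 41040 / 8 = 5130 bytes.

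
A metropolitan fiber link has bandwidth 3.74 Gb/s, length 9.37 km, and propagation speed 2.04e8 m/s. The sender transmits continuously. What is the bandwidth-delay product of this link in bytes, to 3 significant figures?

Propagation delay = 9370 / 204000000 = 4.59314e-05 s.
BDP = R × t_prop = 3740000000 × 4.59314e-05 = 171783 bits.
In bytes: 171783/8 = 21500 bytes.

21500 bytes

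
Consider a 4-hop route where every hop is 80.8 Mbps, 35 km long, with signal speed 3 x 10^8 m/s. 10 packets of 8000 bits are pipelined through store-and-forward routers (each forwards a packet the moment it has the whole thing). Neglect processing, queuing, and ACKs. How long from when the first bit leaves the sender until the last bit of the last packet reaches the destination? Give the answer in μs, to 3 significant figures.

Per-hop transmission t_tx = L/R = 8000/80800000 = 99.0099 μs.
Per-hop propagation t_prop = 35000/300000000 = 116.667 μs.
Pipeline fill: first packet needs 4·t_tx to clear all hops; remaining 9 packets each add one t_tx.
Total = (4+10-1)·t_tx + 4·t_prop = 13·99.0099 + 4·116.667 = 1750 μs.

1750 μs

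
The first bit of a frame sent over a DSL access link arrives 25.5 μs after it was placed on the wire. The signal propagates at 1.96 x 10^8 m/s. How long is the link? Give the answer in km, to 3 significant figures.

5.00 km

d = s × t_prop = 196000000 × 2.55e-05 = 5.00 km.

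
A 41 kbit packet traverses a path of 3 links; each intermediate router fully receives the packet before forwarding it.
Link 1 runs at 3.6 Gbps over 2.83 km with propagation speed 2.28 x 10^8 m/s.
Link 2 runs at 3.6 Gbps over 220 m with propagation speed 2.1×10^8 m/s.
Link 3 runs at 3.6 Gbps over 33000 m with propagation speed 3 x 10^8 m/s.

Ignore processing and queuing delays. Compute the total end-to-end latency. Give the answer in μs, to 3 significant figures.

158 μs

L = 41000 bits.
Transmission delay per hop = L/R = 41000/3600000000 = 11.3889 μs; 3 hops → 34.1667 μs.
Propagation delays (d/s per hop): 12.4123, 1.04762, 110 μs; sum = 123.46 μs.
End-to-end = 158 μs.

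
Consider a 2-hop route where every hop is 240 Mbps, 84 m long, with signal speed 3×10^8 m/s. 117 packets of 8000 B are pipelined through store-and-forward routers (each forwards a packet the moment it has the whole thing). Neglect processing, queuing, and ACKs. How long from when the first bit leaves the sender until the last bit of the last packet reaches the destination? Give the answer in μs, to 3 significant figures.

Per-hop transmission t_tx = L/R = 64000/240000000 = 266.667 μs.
Per-hop propagation t_prop = 84/300000000 = 0.28 μs.
Pipeline fill: first packet needs 2·t_tx to clear all hops; remaining 116 packets each add one t_tx.
Total = (2+117-1)·t_tx + 2·t_prop = 118·266.667 + 2·0.28 = 31500 μs.

31500 μs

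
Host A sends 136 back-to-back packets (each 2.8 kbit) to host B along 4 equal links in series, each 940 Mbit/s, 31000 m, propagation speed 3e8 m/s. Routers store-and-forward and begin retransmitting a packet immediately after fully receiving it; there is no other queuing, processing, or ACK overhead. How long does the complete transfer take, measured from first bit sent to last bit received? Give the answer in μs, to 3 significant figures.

Per-hop transmission t_tx = L/R = 2800/940000000 = 2.97872 μs.
Per-hop propagation t_prop = 31000/300000000 = 103.333 μs.
Pipeline fill: first packet needs 4·t_tx to clear all hops; remaining 135 packets each add one t_tx.
Total = (4+136-1)·t_tx + 4·t_prop = 139·2.97872 + 4·103.333 = 827 μs.

827 μs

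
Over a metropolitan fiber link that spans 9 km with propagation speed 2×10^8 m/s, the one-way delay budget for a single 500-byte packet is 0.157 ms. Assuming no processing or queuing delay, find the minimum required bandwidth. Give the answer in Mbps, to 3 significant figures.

L = 4000 bits.
Propagation delay = 9000 / 200000000 = 0.045 ms.
Transmission budget = 0.157 − 0.045 = 0.112 ms.
R ≥ L / t_tx = 4000 bits / 0.000112 s = 35.7 Mbps.

35.7 Mbps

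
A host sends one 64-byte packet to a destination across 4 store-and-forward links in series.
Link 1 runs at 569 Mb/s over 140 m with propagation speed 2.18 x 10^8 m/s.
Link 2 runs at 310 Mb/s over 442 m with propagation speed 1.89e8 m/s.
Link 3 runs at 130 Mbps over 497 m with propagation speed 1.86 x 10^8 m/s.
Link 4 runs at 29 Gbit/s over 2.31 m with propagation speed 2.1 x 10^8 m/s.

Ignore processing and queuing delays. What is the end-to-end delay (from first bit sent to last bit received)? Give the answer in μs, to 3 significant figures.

L = 64 × 8 = 512 bits.
Transmission delays (L/R per hop): 0.899824, 1.65161, 3.93846, 0.0176552 μs; sum = 6.50755 μs.
Propagation delays (d/s per hop): 0.642202, 2.33862, 2.67204, 0.011 μs; sum = 5.66387 μs.
End-to-end = 12.2 μs.

12.2 μs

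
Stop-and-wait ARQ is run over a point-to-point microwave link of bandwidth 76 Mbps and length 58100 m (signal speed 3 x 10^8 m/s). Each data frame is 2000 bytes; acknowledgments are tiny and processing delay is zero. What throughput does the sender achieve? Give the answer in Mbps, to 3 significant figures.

26.8 Mbps

t_tx = L/R = 16000/76000000 = 0.000210526 s.
t_prop = 58100/300000000 = 0.000193667 s; RTT = 0.000387333 s.
Cycle = t_tx + RTT = 0.00059786 s.
Throughput = L / cycle = 16000 / 0.00059786 = 26.8 Mbps.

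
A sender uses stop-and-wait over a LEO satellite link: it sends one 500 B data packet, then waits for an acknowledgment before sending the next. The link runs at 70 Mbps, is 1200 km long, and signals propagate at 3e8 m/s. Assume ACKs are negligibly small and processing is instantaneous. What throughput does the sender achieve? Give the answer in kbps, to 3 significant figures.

496 kbps

t_tx = L/R = 4000/70000000 = 5.71429e-05 s.
t_prop = 1200000/300000000 = 0.004 s; RTT = 0.008 s.
Cycle = t_tx + RTT = 0.00805714 s.
Throughput = L / cycle = 4000 / 0.00805714 = 496 kbps.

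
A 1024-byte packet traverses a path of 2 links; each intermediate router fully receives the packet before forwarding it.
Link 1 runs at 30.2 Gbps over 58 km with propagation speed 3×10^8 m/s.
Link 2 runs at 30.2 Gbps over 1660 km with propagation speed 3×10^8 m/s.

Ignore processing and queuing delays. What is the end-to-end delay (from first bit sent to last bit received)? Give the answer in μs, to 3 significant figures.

5730 μs

L = 1024 × 8 = 8192 bits.
Transmission delay per hop = L/R = 8192/30200000000 = 0.271258 μs; 2 hops → 0.542517 μs.
Propagation delays (d/s per hop): 193.333, 5533.33 μs; sum = 5726.67 μs.
End-to-end = 5730 μs.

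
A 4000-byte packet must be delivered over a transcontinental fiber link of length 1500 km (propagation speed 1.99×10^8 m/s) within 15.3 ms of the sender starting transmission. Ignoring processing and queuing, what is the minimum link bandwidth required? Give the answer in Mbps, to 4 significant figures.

4.122 Mbps

L = 32000 bits.
Propagation delay = 1500000 / 199000000 = 7.53769 ms.
Transmission budget = 15.3 − 7.53769 = 7.76231 ms.
R ≥ L / t_tx = 32000 bits / 0.00776231 s = 4.122 Mbps.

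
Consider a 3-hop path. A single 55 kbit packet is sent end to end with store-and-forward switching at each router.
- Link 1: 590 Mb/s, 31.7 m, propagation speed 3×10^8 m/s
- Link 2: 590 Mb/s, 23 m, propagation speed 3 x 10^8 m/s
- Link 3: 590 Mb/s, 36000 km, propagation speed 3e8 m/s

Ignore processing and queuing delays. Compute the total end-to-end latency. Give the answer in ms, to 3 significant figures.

120 ms

L = 55000 bits.
Transmission delay per hop = L/R = 55000/590000000 = 0.0932203 ms; 3 hops → 0.279661 ms.
Propagation delays (d/s per hop): 0.000105667, 7.66667e-05, 120 ms; sum = 120 ms.
End-to-end = 120 ms.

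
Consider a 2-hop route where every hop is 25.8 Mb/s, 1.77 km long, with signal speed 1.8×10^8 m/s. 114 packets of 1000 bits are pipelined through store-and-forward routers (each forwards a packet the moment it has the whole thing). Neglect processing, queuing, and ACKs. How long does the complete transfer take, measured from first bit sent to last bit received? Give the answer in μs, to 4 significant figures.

4477 μs

Per-hop transmission t_tx = L/R = 1000/25800000 = 38.7597 μs.
Per-hop propagation t_prop = 1770/180000000 = 9.83333 μs.
Pipeline fill: first packet needs 2·t_tx to clear all hops; remaining 113 packets each add one t_tx.
Total = (2+114-1)·t_tx + 2·t_prop = 115·38.7597 + 2·9.83333 = 4477 μs.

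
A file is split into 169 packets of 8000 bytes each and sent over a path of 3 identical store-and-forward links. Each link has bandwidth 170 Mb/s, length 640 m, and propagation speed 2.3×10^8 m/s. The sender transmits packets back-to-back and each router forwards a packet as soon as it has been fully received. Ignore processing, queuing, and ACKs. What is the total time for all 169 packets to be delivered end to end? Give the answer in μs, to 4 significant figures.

64380 μs

Per-hop transmission t_tx = L/R = 64000/170000000 = 376.471 μs.
Per-hop propagation t_prop = 640/2.3e+08 = 2.78261 μs.
Pipeline fill: first packet needs 3·t_tx to clear all hops; remaining 168 packets each add one t_tx.
Total = (3+169-1)·t_tx + 3·t_prop = 171·376.471 + 3·2.78261 = 64380 μs.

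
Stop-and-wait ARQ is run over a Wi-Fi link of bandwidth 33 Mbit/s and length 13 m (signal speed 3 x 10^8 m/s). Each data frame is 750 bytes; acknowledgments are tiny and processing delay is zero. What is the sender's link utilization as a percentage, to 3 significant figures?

100 %

t_tx = L/R = 6000/33000000 = 0.000181818 s.
t_prop = 13/300000000 = 4.33333e-08 s; RTT = 8.66667e-08 s.
Cycle = t_tx + RTT = 0.000181905 s.
Utilization = t_tx / cycle = 0.000181818/0.000181905 = 100 %.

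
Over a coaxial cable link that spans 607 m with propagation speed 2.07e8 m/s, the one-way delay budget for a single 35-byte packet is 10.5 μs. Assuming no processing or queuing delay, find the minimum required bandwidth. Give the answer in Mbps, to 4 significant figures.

L = 280 bits.
Propagation delay = 607 / 2.07e+08 = 2.93237 μs.
Transmission budget = 10.5 − 2.93237 = 7.56763 μs.
R ≥ L / t_tx = 280 bits / 7.56763e-06 s = 37.00 Mbps.

37.00 Mbps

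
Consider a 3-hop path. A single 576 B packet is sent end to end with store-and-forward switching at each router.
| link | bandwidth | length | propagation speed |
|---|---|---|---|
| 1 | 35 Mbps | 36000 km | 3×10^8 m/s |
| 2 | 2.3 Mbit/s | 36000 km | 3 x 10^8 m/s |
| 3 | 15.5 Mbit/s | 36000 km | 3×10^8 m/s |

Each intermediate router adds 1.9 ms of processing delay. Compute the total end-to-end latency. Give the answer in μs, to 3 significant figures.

L = 576 × 8 = 4608 bits.
Transmission delays (L/R per hop): 131.657, 2003.48, 297.29 μs; sum = 2432.43 μs.
Propagation delays (d/s per hop): 120000, 120000, 120000 μs; sum = 360000 μs.
Processing at 2 router(s): 2 × 1.9 ms = 3800 μs.
End-to-end = 366000 μs.

366000 μs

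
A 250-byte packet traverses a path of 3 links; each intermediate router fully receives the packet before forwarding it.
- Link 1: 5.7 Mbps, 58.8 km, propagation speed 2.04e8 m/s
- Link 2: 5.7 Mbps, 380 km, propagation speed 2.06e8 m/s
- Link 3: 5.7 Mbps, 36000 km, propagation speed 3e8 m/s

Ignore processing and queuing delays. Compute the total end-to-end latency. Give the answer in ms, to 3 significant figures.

L = 250 × 8 = 2000 bits.
Transmission delay per hop = L/R = 2000/5700000 = 0.350877 ms; 3 hops → 1.05263 ms.
Propagation delays (d/s per hop): 0.288235, 1.84466, 120 ms; sum = 122.133 ms.
End-to-end = 123 ms.

123 ms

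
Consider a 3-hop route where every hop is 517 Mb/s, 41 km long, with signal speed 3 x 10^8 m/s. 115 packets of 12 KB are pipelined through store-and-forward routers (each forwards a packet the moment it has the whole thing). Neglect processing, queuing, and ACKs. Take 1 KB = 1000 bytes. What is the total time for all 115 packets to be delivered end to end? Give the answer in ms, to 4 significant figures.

22.14 ms

Per-hop transmission t_tx = L/R = 96000/517000000 = 0.185687 ms.
Per-hop propagation t_prop = 41000/300000000 = 0.136667 ms.
Pipeline fill: first packet needs 3·t_tx to clear all hops; remaining 114 packets each add one t_tx.
Total = (3+115-1)·t_tx + 3·t_prop = 117·0.185687 + 3·0.136667 = 22.14 ms.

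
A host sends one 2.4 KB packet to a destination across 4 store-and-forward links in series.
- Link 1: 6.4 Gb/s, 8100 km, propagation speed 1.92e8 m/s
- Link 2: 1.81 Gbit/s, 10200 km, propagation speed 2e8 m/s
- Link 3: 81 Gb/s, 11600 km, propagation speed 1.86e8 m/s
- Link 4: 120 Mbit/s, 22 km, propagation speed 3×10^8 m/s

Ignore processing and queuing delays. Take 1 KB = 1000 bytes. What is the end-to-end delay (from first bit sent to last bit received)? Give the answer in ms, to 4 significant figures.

L = 19200 bits.
Transmission delays (L/R per hop): 0.003, 0.0106077, 0.000237037, 0.16 ms; sum = 0.173845 ms.
Propagation delays (d/s per hop): 42.1875, 51, 62.3656, 0.0733333 ms; sum = 155.626 ms.
End-to-end = 155.8 ms.

155.8 ms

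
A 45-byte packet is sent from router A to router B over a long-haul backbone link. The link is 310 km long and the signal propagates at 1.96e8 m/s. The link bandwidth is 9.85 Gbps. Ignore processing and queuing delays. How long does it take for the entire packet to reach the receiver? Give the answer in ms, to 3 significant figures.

1.58 ms

L = 45 × 8 = 360 bits.
Transmission delay = L/R = 360 / 9850000000 = 3.65482e-05 ms.
Propagation delay = d/s = 310000 m / 196000000 m/s = 1.58163 ms.
Total = 1.58 ms.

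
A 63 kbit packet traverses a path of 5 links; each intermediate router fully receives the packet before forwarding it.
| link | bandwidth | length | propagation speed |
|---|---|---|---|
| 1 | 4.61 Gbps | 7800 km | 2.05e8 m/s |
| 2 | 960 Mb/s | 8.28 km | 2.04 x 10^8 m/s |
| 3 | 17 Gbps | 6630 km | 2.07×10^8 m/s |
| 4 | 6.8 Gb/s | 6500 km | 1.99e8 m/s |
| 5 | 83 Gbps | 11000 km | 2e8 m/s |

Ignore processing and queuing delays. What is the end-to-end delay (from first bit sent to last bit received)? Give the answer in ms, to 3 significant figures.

L = 63000 bits.
Transmission delays (L/R per hop): 0.0136659, 0.065625, 0.00370588, 0.00926471, 0.000759036 ms; sum = 0.0930206 ms.
Propagation delays (d/s per hop): 38.0488, 0.0405882, 32.029, 32.6633, 55 ms; sum = 157.782 ms.
End-to-end = 158 ms.

158 ms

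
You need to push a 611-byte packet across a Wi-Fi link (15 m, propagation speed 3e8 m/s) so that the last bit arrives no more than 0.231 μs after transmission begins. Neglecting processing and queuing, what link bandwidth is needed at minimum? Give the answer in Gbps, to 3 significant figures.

L = 4888 bits.
Propagation delay = 15 / 300000000 = 0.05 μs.
Transmission budget = 0.231 − 0.05 = 0.181 μs.
R ≥ L / t_tx = 4888 bits / 1.81e-07 s = 27.0 Gbps.

27.0 Gbps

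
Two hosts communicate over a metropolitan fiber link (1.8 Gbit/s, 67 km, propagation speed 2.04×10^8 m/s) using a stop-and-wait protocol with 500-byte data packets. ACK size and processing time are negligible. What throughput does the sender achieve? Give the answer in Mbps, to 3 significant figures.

6.07 Mbps

t_tx = L/R = 4000/1800000000 = 2.22222e-06 s.
t_prop = 67000/204000000 = 0.000328431 s; RTT = 0.000656863 s.
Cycle = t_tx + RTT = 0.000659085 s.
Throughput = L / cycle = 4000 / 0.000659085 = 6.07 Mbps.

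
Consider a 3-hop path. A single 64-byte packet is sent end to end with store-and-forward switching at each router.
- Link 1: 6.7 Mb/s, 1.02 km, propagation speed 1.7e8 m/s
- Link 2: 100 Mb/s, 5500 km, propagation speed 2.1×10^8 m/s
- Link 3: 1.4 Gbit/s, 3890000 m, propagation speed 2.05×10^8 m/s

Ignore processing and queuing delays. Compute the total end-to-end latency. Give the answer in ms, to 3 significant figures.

45.3 ms

L = 64 × 8 = 512 bits.
Transmission delays (L/R per hop): 0.0764179, 0.00512, 0.000365714 ms; sum = 0.0819036 ms.
Propagation delays (d/s per hop): 0.006, 26.1905, 18.9756 ms; sum = 45.1721 ms.
End-to-end = 45.3 ms.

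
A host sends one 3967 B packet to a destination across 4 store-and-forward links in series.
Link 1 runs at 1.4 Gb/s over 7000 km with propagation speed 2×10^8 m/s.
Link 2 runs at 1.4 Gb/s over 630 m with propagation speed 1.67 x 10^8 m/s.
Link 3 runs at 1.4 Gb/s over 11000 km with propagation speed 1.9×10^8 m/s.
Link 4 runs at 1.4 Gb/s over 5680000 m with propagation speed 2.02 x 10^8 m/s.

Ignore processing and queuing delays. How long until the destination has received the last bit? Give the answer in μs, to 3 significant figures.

121000 μs

L = 3967 × 8 = 31736 bits.
Transmission delay per hop = L/R = 31736/1400000000 = 22.6686 μs; 4 hops → 90.6743 μs.
Propagation delays (d/s per hop): 35000, 3.77246, 57894.7, 28118.8 μs; sum = 121017 μs.
End-to-end = 121000 μs.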